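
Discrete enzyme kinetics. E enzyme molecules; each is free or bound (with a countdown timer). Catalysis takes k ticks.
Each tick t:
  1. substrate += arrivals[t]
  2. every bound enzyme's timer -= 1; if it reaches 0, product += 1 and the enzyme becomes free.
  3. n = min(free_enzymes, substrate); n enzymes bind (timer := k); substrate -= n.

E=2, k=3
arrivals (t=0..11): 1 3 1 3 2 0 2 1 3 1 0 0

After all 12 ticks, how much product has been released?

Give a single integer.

Answer: 6

Derivation:
t=0: arr=1 -> substrate=0 bound=1 product=0
t=1: arr=3 -> substrate=2 bound=2 product=0
t=2: arr=1 -> substrate=3 bound=2 product=0
t=3: arr=3 -> substrate=5 bound=2 product=1
t=4: arr=2 -> substrate=6 bound=2 product=2
t=5: arr=0 -> substrate=6 bound=2 product=2
t=6: arr=2 -> substrate=7 bound=2 product=3
t=7: arr=1 -> substrate=7 bound=2 product=4
t=8: arr=3 -> substrate=10 bound=2 product=4
t=9: arr=1 -> substrate=10 bound=2 product=5
t=10: arr=0 -> substrate=9 bound=2 product=6
t=11: arr=0 -> substrate=9 bound=2 product=6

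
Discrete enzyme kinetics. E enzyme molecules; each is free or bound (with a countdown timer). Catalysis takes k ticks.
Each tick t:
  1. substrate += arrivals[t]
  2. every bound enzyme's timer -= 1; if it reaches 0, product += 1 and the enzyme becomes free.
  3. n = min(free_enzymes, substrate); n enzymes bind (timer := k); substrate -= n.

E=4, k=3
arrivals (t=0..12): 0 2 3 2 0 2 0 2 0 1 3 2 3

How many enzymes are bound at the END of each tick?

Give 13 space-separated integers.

Answer: 0 2 4 4 4 4 4 4 3 4 4 4 4

Derivation:
t=0: arr=0 -> substrate=0 bound=0 product=0
t=1: arr=2 -> substrate=0 bound=2 product=0
t=2: arr=3 -> substrate=1 bound=4 product=0
t=3: arr=2 -> substrate=3 bound=4 product=0
t=4: arr=0 -> substrate=1 bound=4 product=2
t=5: arr=2 -> substrate=1 bound=4 product=4
t=6: arr=0 -> substrate=1 bound=4 product=4
t=7: arr=2 -> substrate=1 bound=4 product=6
t=8: arr=0 -> substrate=0 bound=3 product=8
t=9: arr=1 -> substrate=0 bound=4 product=8
t=10: arr=3 -> substrate=1 bound=4 product=10
t=11: arr=2 -> substrate=2 bound=4 product=11
t=12: arr=3 -> substrate=4 bound=4 product=12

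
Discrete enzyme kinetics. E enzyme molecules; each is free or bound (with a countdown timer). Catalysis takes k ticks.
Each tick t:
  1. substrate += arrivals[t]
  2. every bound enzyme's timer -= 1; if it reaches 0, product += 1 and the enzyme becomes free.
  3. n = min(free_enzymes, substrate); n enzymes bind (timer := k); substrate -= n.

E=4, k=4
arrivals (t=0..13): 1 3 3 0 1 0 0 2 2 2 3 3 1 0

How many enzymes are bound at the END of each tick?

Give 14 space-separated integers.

t=0: arr=1 -> substrate=0 bound=1 product=0
t=1: arr=3 -> substrate=0 bound=4 product=0
t=2: arr=3 -> substrate=3 bound=4 product=0
t=3: arr=0 -> substrate=3 bound=4 product=0
t=4: arr=1 -> substrate=3 bound=4 product=1
t=5: arr=0 -> substrate=0 bound=4 product=4
t=6: arr=0 -> substrate=0 bound=4 product=4
t=7: arr=2 -> substrate=2 bound=4 product=4
t=8: arr=2 -> substrate=3 bound=4 product=5
t=9: arr=2 -> substrate=2 bound=4 product=8
t=10: arr=3 -> substrate=5 bound=4 product=8
t=11: arr=3 -> substrate=8 bound=4 product=8
t=12: arr=1 -> substrate=8 bound=4 product=9
t=13: arr=0 -> substrate=5 bound=4 product=12

Answer: 1 4 4 4 4 4 4 4 4 4 4 4 4 4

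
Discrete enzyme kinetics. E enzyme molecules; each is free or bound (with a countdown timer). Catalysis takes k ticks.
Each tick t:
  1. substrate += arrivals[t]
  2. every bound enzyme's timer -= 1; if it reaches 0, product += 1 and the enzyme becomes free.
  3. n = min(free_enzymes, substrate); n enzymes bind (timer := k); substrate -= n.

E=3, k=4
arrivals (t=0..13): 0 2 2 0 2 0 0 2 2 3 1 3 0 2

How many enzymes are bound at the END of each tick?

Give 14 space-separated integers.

Answer: 0 2 3 3 3 3 3 3 3 3 3 3 3 3

Derivation:
t=0: arr=0 -> substrate=0 bound=0 product=0
t=1: arr=2 -> substrate=0 bound=2 product=0
t=2: arr=2 -> substrate=1 bound=3 product=0
t=3: arr=0 -> substrate=1 bound=3 product=0
t=4: arr=2 -> substrate=3 bound=3 product=0
t=5: arr=0 -> substrate=1 bound=3 product=2
t=6: arr=0 -> substrate=0 bound=3 product=3
t=7: arr=2 -> substrate=2 bound=3 product=3
t=8: arr=2 -> substrate=4 bound=3 product=3
t=9: arr=3 -> substrate=5 bound=3 product=5
t=10: arr=1 -> substrate=5 bound=3 product=6
t=11: arr=3 -> substrate=8 bound=3 product=6
t=12: arr=0 -> substrate=8 bound=3 product=6
t=13: arr=2 -> substrate=8 bound=3 product=8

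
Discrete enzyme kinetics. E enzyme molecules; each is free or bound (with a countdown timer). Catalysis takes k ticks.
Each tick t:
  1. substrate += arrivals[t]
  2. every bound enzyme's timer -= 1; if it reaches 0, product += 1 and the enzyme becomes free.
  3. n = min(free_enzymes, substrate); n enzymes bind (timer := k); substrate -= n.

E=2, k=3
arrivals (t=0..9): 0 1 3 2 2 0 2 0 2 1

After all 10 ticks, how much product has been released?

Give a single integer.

Answer: 4

Derivation:
t=0: arr=0 -> substrate=0 bound=0 product=0
t=1: arr=1 -> substrate=0 bound=1 product=0
t=2: arr=3 -> substrate=2 bound=2 product=0
t=3: arr=2 -> substrate=4 bound=2 product=0
t=4: arr=2 -> substrate=5 bound=2 product=1
t=5: arr=0 -> substrate=4 bound=2 product=2
t=6: arr=2 -> substrate=6 bound=2 product=2
t=7: arr=0 -> substrate=5 bound=2 product=3
t=8: arr=2 -> substrate=6 bound=2 product=4
t=9: arr=1 -> substrate=7 bound=2 product=4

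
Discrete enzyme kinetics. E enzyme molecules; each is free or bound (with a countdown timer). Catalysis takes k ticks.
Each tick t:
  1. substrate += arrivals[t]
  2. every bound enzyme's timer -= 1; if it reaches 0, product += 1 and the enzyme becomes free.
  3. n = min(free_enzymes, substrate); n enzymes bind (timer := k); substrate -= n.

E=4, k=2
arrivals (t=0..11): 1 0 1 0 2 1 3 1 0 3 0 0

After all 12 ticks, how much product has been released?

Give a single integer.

Answer: 12

Derivation:
t=0: arr=1 -> substrate=0 bound=1 product=0
t=1: arr=0 -> substrate=0 bound=1 product=0
t=2: arr=1 -> substrate=0 bound=1 product=1
t=3: arr=0 -> substrate=0 bound=1 product=1
t=4: arr=2 -> substrate=0 bound=2 product=2
t=5: arr=1 -> substrate=0 bound=3 product=2
t=6: arr=3 -> substrate=0 bound=4 product=4
t=7: arr=1 -> substrate=0 bound=4 product=5
t=8: arr=0 -> substrate=0 bound=1 product=8
t=9: arr=3 -> substrate=0 bound=3 product=9
t=10: arr=0 -> substrate=0 bound=3 product=9
t=11: arr=0 -> substrate=0 bound=0 product=12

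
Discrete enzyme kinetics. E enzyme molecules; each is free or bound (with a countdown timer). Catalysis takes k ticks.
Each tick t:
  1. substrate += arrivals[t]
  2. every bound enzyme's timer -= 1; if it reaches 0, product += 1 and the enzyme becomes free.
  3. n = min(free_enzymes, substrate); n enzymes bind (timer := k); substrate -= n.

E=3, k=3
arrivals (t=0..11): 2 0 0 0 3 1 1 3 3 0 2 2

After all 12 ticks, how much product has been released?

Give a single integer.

t=0: arr=2 -> substrate=0 bound=2 product=0
t=1: arr=0 -> substrate=0 bound=2 product=0
t=2: arr=0 -> substrate=0 bound=2 product=0
t=3: arr=0 -> substrate=0 bound=0 product=2
t=4: arr=3 -> substrate=0 bound=3 product=2
t=5: arr=1 -> substrate=1 bound=3 product=2
t=6: arr=1 -> substrate=2 bound=3 product=2
t=7: arr=3 -> substrate=2 bound=3 product=5
t=8: arr=3 -> substrate=5 bound=3 product=5
t=9: arr=0 -> substrate=5 bound=3 product=5
t=10: arr=2 -> substrate=4 bound=3 product=8
t=11: arr=2 -> substrate=6 bound=3 product=8

Answer: 8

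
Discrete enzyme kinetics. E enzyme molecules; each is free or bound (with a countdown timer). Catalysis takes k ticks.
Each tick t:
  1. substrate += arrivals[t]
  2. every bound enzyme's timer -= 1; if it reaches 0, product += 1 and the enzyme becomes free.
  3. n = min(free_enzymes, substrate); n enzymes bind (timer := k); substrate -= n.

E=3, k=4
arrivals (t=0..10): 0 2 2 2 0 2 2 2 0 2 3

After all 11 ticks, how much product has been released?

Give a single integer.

t=0: arr=0 -> substrate=0 bound=0 product=0
t=1: arr=2 -> substrate=0 bound=2 product=0
t=2: arr=2 -> substrate=1 bound=3 product=0
t=3: arr=2 -> substrate=3 bound=3 product=0
t=4: arr=0 -> substrate=3 bound=3 product=0
t=5: arr=2 -> substrate=3 bound=3 product=2
t=6: arr=2 -> substrate=4 bound=3 product=3
t=7: arr=2 -> substrate=6 bound=3 product=3
t=8: arr=0 -> substrate=6 bound=3 product=3
t=9: arr=2 -> substrate=6 bound=3 product=5
t=10: arr=3 -> substrate=8 bound=3 product=6

Answer: 6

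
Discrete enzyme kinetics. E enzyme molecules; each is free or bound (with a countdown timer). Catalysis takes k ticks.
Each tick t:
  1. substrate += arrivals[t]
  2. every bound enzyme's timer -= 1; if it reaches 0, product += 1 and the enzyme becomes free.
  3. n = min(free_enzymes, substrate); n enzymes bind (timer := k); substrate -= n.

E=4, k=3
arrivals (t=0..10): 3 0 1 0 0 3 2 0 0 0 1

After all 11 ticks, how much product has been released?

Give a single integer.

Answer: 8

Derivation:
t=0: arr=3 -> substrate=0 bound=3 product=0
t=1: arr=0 -> substrate=0 bound=3 product=0
t=2: arr=1 -> substrate=0 bound=4 product=0
t=3: arr=0 -> substrate=0 bound=1 product=3
t=4: arr=0 -> substrate=0 bound=1 product=3
t=5: arr=3 -> substrate=0 bound=3 product=4
t=6: arr=2 -> substrate=1 bound=4 product=4
t=7: arr=0 -> substrate=1 bound=4 product=4
t=8: arr=0 -> substrate=0 bound=2 product=7
t=9: arr=0 -> substrate=0 bound=1 product=8
t=10: arr=1 -> substrate=0 bound=2 product=8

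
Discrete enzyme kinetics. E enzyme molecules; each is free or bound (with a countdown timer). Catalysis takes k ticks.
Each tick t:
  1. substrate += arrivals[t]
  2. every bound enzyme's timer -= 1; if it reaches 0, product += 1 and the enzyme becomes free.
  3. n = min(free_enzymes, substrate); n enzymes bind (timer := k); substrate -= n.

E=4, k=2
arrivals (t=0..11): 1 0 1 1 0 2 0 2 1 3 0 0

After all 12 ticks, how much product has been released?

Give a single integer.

Answer: 11

Derivation:
t=0: arr=1 -> substrate=0 bound=1 product=0
t=1: arr=0 -> substrate=0 bound=1 product=0
t=2: arr=1 -> substrate=0 bound=1 product=1
t=3: arr=1 -> substrate=0 bound=2 product=1
t=4: arr=0 -> substrate=0 bound=1 product=2
t=5: arr=2 -> substrate=0 bound=2 product=3
t=6: arr=0 -> substrate=0 bound=2 product=3
t=7: arr=2 -> substrate=0 bound=2 product=5
t=8: arr=1 -> substrate=0 bound=3 product=5
t=9: arr=3 -> substrate=0 bound=4 product=7
t=10: arr=0 -> substrate=0 bound=3 product=8
t=11: arr=0 -> substrate=0 bound=0 product=11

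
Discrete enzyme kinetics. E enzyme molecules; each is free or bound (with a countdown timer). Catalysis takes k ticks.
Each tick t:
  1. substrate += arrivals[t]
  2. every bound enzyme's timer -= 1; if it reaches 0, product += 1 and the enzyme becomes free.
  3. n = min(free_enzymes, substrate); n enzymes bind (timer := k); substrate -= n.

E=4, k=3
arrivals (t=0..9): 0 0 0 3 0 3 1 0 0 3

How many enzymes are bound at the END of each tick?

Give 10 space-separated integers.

Answer: 0 0 0 3 3 4 4 4 3 3

Derivation:
t=0: arr=0 -> substrate=0 bound=0 product=0
t=1: arr=0 -> substrate=0 bound=0 product=0
t=2: arr=0 -> substrate=0 bound=0 product=0
t=3: arr=3 -> substrate=0 bound=3 product=0
t=4: arr=0 -> substrate=0 bound=3 product=0
t=5: arr=3 -> substrate=2 bound=4 product=0
t=6: arr=1 -> substrate=0 bound=4 product=3
t=7: arr=0 -> substrate=0 bound=4 product=3
t=8: arr=0 -> substrate=0 bound=3 product=4
t=9: arr=3 -> substrate=0 bound=3 product=7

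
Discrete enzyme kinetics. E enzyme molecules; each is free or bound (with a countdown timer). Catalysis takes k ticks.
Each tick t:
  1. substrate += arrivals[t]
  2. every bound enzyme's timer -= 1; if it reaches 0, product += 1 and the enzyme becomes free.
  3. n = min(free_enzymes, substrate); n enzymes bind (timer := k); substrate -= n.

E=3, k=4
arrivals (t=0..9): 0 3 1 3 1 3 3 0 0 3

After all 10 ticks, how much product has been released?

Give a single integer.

Answer: 6

Derivation:
t=0: arr=0 -> substrate=0 bound=0 product=0
t=1: arr=3 -> substrate=0 bound=3 product=0
t=2: arr=1 -> substrate=1 bound=3 product=0
t=3: arr=3 -> substrate=4 bound=3 product=0
t=4: arr=1 -> substrate=5 bound=3 product=0
t=5: arr=3 -> substrate=5 bound=3 product=3
t=6: arr=3 -> substrate=8 bound=3 product=3
t=7: arr=0 -> substrate=8 bound=3 product=3
t=8: arr=0 -> substrate=8 bound=3 product=3
t=9: arr=3 -> substrate=8 bound=3 product=6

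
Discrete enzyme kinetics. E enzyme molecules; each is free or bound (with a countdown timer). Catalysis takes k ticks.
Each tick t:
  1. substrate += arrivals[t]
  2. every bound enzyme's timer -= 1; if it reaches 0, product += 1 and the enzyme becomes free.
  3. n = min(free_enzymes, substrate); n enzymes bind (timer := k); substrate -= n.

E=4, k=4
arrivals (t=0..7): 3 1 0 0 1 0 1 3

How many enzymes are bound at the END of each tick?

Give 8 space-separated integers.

Answer: 3 4 4 4 2 1 2 4

Derivation:
t=0: arr=3 -> substrate=0 bound=3 product=0
t=1: arr=1 -> substrate=0 bound=4 product=0
t=2: arr=0 -> substrate=0 bound=4 product=0
t=3: arr=0 -> substrate=0 bound=4 product=0
t=4: arr=1 -> substrate=0 bound=2 product=3
t=5: arr=0 -> substrate=0 bound=1 product=4
t=6: arr=1 -> substrate=0 bound=2 product=4
t=7: arr=3 -> substrate=1 bound=4 product=4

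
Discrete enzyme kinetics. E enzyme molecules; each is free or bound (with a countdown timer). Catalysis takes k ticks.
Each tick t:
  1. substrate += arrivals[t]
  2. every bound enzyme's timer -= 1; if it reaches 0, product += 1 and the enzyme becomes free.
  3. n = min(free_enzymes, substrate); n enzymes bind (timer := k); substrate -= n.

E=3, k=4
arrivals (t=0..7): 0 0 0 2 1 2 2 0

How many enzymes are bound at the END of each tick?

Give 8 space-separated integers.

t=0: arr=0 -> substrate=0 bound=0 product=0
t=1: arr=0 -> substrate=0 bound=0 product=0
t=2: arr=0 -> substrate=0 bound=0 product=0
t=3: arr=2 -> substrate=0 bound=2 product=0
t=4: arr=1 -> substrate=0 bound=3 product=0
t=5: arr=2 -> substrate=2 bound=3 product=0
t=6: arr=2 -> substrate=4 bound=3 product=0
t=7: arr=0 -> substrate=2 bound=3 product=2

Answer: 0 0 0 2 3 3 3 3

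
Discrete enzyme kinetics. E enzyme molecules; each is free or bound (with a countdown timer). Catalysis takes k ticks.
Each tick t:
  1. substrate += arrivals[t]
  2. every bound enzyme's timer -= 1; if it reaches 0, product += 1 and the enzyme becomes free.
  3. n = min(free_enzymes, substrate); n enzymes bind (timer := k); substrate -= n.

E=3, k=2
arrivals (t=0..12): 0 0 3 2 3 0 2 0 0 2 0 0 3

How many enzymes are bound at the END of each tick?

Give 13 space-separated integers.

Answer: 0 0 3 3 3 3 3 3 1 3 2 0 3

Derivation:
t=0: arr=0 -> substrate=0 bound=0 product=0
t=1: arr=0 -> substrate=0 bound=0 product=0
t=2: arr=3 -> substrate=0 bound=3 product=0
t=3: arr=2 -> substrate=2 bound=3 product=0
t=4: arr=3 -> substrate=2 bound=3 product=3
t=5: arr=0 -> substrate=2 bound=3 product=3
t=6: arr=2 -> substrate=1 bound=3 product=6
t=7: arr=0 -> substrate=1 bound=3 product=6
t=8: arr=0 -> substrate=0 bound=1 product=9
t=9: arr=2 -> substrate=0 bound=3 product=9
t=10: arr=0 -> substrate=0 bound=2 product=10
t=11: arr=0 -> substrate=0 bound=0 product=12
t=12: arr=3 -> substrate=0 bound=3 product=12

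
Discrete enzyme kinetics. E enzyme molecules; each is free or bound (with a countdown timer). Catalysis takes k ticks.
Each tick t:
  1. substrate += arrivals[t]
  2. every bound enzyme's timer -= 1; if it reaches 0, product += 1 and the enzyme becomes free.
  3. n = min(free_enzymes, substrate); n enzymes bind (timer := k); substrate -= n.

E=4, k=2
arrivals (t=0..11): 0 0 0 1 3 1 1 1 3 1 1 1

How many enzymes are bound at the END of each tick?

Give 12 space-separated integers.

t=0: arr=0 -> substrate=0 bound=0 product=0
t=1: arr=0 -> substrate=0 bound=0 product=0
t=2: arr=0 -> substrate=0 bound=0 product=0
t=3: arr=1 -> substrate=0 bound=1 product=0
t=4: arr=3 -> substrate=0 bound=4 product=0
t=5: arr=1 -> substrate=0 bound=4 product=1
t=6: arr=1 -> substrate=0 bound=2 product=4
t=7: arr=1 -> substrate=0 bound=2 product=5
t=8: arr=3 -> substrate=0 bound=4 product=6
t=9: arr=1 -> substrate=0 bound=4 product=7
t=10: arr=1 -> substrate=0 bound=2 product=10
t=11: arr=1 -> substrate=0 bound=2 product=11

Answer: 0 0 0 1 4 4 2 2 4 4 2 2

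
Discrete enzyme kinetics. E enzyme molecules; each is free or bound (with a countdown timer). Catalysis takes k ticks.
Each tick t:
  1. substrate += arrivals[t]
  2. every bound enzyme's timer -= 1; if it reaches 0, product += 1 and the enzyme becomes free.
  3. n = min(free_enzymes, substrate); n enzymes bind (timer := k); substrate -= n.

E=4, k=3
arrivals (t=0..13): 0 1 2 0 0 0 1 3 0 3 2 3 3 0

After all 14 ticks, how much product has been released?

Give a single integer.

t=0: arr=0 -> substrate=0 bound=0 product=0
t=1: arr=1 -> substrate=0 bound=1 product=0
t=2: arr=2 -> substrate=0 bound=3 product=0
t=3: arr=0 -> substrate=0 bound=3 product=0
t=4: arr=0 -> substrate=0 bound=2 product=1
t=5: arr=0 -> substrate=0 bound=0 product=3
t=6: arr=1 -> substrate=0 bound=1 product=3
t=7: arr=3 -> substrate=0 bound=4 product=3
t=8: arr=0 -> substrate=0 bound=4 product=3
t=9: arr=3 -> substrate=2 bound=4 product=4
t=10: arr=2 -> substrate=1 bound=4 product=7
t=11: arr=3 -> substrate=4 bound=4 product=7
t=12: arr=3 -> substrate=6 bound=4 product=8
t=13: arr=0 -> substrate=3 bound=4 product=11

Answer: 11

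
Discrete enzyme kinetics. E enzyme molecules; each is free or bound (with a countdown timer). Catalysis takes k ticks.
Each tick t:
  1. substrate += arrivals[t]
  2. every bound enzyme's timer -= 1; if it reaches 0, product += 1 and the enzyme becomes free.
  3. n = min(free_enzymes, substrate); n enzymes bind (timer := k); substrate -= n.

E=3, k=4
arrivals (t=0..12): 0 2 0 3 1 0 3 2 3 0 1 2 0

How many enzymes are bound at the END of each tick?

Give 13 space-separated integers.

t=0: arr=0 -> substrate=0 bound=0 product=0
t=1: arr=2 -> substrate=0 bound=2 product=0
t=2: arr=0 -> substrate=0 bound=2 product=0
t=3: arr=3 -> substrate=2 bound=3 product=0
t=4: arr=1 -> substrate=3 bound=3 product=0
t=5: arr=0 -> substrate=1 bound=3 product=2
t=6: arr=3 -> substrate=4 bound=3 product=2
t=7: arr=2 -> substrate=5 bound=3 product=3
t=8: arr=3 -> substrate=8 bound=3 product=3
t=9: arr=0 -> substrate=6 bound=3 product=5
t=10: arr=1 -> substrate=7 bound=3 product=5
t=11: arr=2 -> substrate=8 bound=3 product=6
t=12: arr=0 -> substrate=8 bound=3 product=6

Answer: 0 2 2 3 3 3 3 3 3 3 3 3 3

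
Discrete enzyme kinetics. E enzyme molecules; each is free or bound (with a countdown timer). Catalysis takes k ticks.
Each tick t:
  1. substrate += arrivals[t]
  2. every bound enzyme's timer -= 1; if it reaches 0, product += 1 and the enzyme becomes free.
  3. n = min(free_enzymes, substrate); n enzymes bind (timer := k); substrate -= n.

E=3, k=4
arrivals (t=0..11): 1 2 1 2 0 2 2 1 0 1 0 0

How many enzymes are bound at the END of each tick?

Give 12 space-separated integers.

Answer: 1 3 3 3 3 3 3 3 3 3 3 3

Derivation:
t=0: arr=1 -> substrate=0 bound=1 product=0
t=1: arr=2 -> substrate=0 bound=3 product=0
t=2: arr=1 -> substrate=1 bound=3 product=0
t=3: arr=2 -> substrate=3 bound=3 product=0
t=4: arr=0 -> substrate=2 bound=3 product=1
t=5: arr=2 -> substrate=2 bound=3 product=3
t=6: arr=2 -> substrate=4 bound=3 product=3
t=7: arr=1 -> substrate=5 bound=3 product=3
t=8: arr=0 -> substrate=4 bound=3 product=4
t=9: arr=1 -> substrate=3 bound=3 product=6
t=10: arr=0 -> substrate=3 bound=3 product=6
t=11: arr=0 -> substrate=3 bound=3 product=6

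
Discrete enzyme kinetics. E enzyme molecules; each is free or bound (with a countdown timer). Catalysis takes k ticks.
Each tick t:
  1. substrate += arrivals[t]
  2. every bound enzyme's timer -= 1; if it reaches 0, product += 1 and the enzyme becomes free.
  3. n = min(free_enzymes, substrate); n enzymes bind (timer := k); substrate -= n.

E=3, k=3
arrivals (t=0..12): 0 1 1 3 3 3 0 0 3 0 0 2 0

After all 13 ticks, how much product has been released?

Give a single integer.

Answer: 9

Derivation:
t=0: arr=0 -> substrate=0 bound=0 product=0
t=1: arr=1 -> substrate=0 bound=1 product=0
t=2: arr=1 -> substrate=0 bound=2 product=0
t=3: arr=3 -> substrate=2 bound=3 product=0
t=4: arr=3 -> substrate=4 bound=3 product=1
t=5: arr=3 -> substrate=6 bound=3 product=2
t=6: arr=0 -> substrate=5 bound=3 product=3
t=7: arr=0 -> substrate=4 bound=3 product=4
t=8: arr=3 -> substrate=6 bound=3 product=5
t=9: arr=0 -> substrate=5 bound=3 product=6
t=10: arr=0 -> substrate=4 bound=3 product=7
t=11: arr=2 -> substrate=5 bound=3 product=8
t=12: arr=0 -> substrate=4 bound=3 product=9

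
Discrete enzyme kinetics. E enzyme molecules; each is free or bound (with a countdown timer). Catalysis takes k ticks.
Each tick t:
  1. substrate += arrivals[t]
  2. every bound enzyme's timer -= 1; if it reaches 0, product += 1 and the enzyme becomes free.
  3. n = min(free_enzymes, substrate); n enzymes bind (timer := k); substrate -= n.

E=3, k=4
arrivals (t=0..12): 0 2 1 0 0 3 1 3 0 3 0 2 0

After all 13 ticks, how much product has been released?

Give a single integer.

Answer: 6

Derivation:
t=0: arr=0 -> substrate=0 bound=0 product=0
t=1: arr=2 -> substrate=0 bound=2 product=0
t=2: arr=1 -> substrate=0 bound=3 product=0
t=3: arr=0 -> substrate=0 bound=3 product=0
t=4: arr=0 -> substrate=0 bound=3 product=0
t=5: arr=3 -> substrate=1 bound=3 product=2
t=6: arr=1 -> substrate=1 bound=3 product=3
t=7: arr=3 -> substrate=4 bound=3 product=3
t=8: arr=0 -> substrate=4 bound=3 product=3
t=9: arr=3 -> substrate=5 bound=3 product=5
t=10: arr=0 -> substrate=4 bound=3 product=6
t=11: arr=2 -> substrate=6 bound=3 product=6
t=12: arr=0 -> substrate=6 bound=3 product=6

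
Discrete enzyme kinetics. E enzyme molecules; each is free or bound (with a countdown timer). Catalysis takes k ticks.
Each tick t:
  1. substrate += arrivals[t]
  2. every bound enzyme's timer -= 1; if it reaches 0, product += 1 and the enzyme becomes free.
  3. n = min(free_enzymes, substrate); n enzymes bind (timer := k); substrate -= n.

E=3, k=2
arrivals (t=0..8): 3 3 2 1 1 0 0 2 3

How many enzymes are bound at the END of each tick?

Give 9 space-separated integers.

Answer: 3 3 3 3 3 3 1 3 3

Derivation:
t=0: arr=3 -> substrate=0 bound=3 product=0
t=1: arr=3 -> substrate=3 bound=3 product=0
t=2: arr=2 -> substrate=2 bound=3 product=3
t=3: arr=1 -> substrate=3 bound=3 product=3
t=4: arr=1 -> substrate=1 bound=3 product=6
t=5: arr=0 -> substrate=1 bound=3 product=6
t=6: arr=0 -> substrate=0 bound=1 product=9
t=7: arr=2 -> substrate=0 bound=3 product=9
t=8: arr=3 -> substrate=2 bound=3 product=10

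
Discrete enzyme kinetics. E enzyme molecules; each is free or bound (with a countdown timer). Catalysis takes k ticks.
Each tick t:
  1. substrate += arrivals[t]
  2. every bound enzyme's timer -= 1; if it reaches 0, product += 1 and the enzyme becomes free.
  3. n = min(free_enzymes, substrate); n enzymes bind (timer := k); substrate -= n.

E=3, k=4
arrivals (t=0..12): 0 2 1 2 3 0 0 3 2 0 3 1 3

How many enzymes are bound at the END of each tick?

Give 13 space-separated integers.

Answer: 0 2 3 3 3 3 3 3 3 3 3 3 3

Derivation:
t=0: arr=0 -> substrate=0 bound=0 product=0
t=1: arr=2 -> substrate=0 bound=2 product=0
t=2: arr=1 -> substrate=0 bound=3 product=0
t=3: arr=2 -> substrate=2 bound=3 product=0
t=4: arr=3 -> substrate=5 bound=3 product=0
t=5: arr=0 -> substrate=3 bound=3 product=2
t=6: arr=0 -> substrate=2 bound=3 product=3
t=7: arr=3 -> substrate=5 bound=3 product=3
t=8: arr=2 -> substrate=7 bound=3 product=3
t=9: arr=0 -> substrate=5 bound=3 product=5
t=10: arr=3 -> substrate=7 bound=3 product=6
t=11: arr=1 -> substrate=8 bound=3 product=6
t=12: arr=3 -> substrate=11 bound=3 product=6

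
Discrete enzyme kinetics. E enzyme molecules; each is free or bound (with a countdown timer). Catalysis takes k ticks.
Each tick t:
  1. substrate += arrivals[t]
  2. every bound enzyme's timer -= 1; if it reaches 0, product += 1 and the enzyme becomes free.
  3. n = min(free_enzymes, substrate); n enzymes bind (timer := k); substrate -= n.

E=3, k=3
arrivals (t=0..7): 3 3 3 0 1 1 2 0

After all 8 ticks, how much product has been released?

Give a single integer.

Answer: 6

Derivation:
t=0: arr=3 -> substrate=0 bound=3 product=0
t=1: arr=3 -> substrate=3 bound=3 product=0
t=2: arr=3 -> substrate=6 bound=3 product=0
t=3: arr=0 -> substrate=3 bound=3 product=3
t=4: arr=1 -> substrate=4 bound=3 product=3
t=5: arr=1 -> substrate=5 bound=3 product=3
t=6: arr=2 -> substrate=4 bound=3 product=6
t=7: arr=0 -> substrate=4 bound=3 product=6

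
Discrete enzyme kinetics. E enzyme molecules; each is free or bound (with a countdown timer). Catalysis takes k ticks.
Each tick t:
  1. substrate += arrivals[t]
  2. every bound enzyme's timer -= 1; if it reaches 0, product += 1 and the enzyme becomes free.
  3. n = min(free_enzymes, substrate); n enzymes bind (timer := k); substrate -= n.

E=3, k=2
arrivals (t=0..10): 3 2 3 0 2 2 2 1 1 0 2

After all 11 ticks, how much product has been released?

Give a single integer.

Answer: 15

Derivation:
t=0: arr=3 -> substrate=0 bound=3 product=0
t=1: arr=2 -> substrate=2 bound=3 product=0
t=2: arr=3 -> substrate=2 bound=3 product=3
t=3: arr=0 -> substrate=2 bound=3 product=3
t=4: arr=2 -> substrate=1 bound=3 product=6
t=5: arr=2 -> substrate=3 bound=3 product=6
t=6: arr=2 -> substrate=2 bound=3 product=9
t=7: arr=1 -> substrate=3 bound=3 product=9
t=8: arr=1 -> substrate=1 bound=3 product=12
t=9: arr=0 -> substrate=1 bound=3 product=12
t=10: arr=2 -> substrate=0 bound=3 product=15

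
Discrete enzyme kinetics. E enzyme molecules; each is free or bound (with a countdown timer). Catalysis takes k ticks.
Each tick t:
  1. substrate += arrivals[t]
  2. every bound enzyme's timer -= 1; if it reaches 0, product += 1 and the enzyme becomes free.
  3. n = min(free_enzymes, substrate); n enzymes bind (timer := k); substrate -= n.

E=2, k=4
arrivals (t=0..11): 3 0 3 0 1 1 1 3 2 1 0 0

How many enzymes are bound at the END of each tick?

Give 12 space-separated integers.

Answer: 2 2 2 2 2 2 2 2 2 2 2 2

Derivation:
t=0: arr=3 -> substrate=1 bound=2 product=0
t=1: arr=0 -> substrate=1 bound=2 product=0
t=2: arr=3 -> substrate=4 bound=2 product=0
t=3: arr=0 -> substrate=4 bound=2 product=0
t=4: arr=1 -> substrate=3 bound=2 product=2
t=5: arr=1 -> substrate=4 bound=2 product=2
t=6: arr=1 -> substrate=5 bound=2 product=2
t=7: arr=3 -> substrate=8 bound=2 product=2
t=8: arr=2 -> substrate=8 bound=2 product=4
t=9: arr=1 -> substrate=9 bound=2 product=4
t=10: arr=0 -> substrate=9 bound=2 product=4
t=11: arr=0 -> substrate=9 bound=2 product=4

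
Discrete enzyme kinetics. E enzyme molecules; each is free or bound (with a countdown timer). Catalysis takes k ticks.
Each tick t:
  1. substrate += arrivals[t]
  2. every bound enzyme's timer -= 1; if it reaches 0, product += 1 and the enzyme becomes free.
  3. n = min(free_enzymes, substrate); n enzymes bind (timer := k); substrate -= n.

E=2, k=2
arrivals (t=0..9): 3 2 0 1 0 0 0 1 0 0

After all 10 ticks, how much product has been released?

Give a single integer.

t=0: arr=3 -> substrate=1 bound=2 product=0
t=1: arr=2 -> substrate=3 bound=2 product=0
t=2: arr=0 -> substrate=1 bound=2 product=2
t=3: arr=1 -> substrate=2 bound=2 product=2
t=4: arr=0 -> substrate=0 bound=2 product=4
t=5: arr=0 -> substrate=0 bound=2 product=4
t=6: arr=0 -> substrate=0 bound=0 product=6
t=7: arr=1 -> substrate=0 bound=1 product=6
t=8: arr=0 -> substrate=0 bound=1 product=6
t=9: arr=0 -> substrate=0 bound=0 product=7

Answer: 7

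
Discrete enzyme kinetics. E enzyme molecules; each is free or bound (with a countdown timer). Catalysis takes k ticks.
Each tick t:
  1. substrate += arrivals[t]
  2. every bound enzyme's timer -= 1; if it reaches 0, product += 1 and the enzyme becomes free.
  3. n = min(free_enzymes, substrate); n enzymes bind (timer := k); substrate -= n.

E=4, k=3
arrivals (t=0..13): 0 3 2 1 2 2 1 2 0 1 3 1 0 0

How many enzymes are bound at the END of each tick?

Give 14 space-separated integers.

t=0: arr=0 -> substrate=0 bound=0 product=0
t=1: arr=3 -> substrate=0 bound=3 product=0
t=2: arr=2 -> substrate=1 bound=4 product=0
t=3: arr=1 -> substrate=2 bound=4 product=0
t=4: arr=2 -> substrate=1 bound=4 product=3
t=5: arr=2 -> substrate=2 bound=4 product=4
t=6: arr=1 -> substrate=3 bound=4 product=4
t=7: arr=2 -> substrate=2 bound=4 product=7
t=8: arr=0 -> substrate=1 bound=4 product=8
t=9: arr=1 -> substrate=2 bound=4 product=8
t=10: arr=3 -> substrate=2 bound=4 product=11
t=11: arr=1 -> substrate=2 bound=4 product=12
t=12: arr=0 -> substrate=2 bound=4 product=12
t=13: arr=0 -> substrate=0 bound=3 product=15

Answer: 0 3 4 4 4 4 4 4 4 4 4 4 4 3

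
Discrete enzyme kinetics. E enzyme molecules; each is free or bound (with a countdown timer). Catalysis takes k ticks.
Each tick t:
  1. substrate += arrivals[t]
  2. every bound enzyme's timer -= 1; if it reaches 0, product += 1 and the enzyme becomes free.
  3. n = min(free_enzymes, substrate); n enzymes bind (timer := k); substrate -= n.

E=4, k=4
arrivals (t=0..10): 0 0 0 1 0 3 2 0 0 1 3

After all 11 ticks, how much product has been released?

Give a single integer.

Answer: 4

Derivation:
t=0: arr=0 -> substrate=0 bound=0 product=0
t=1: arr=0 -> substrate=0 bound=0 product=0
t=2: arr=0 -> substrate=0 bound=0 product=0
t=3: arr=1 -> substrate=0 bound=1 product=0
t=4: arr=0 -> substrate=0 bound=1 product=0
t=5: arr=3 -> substrate=0 bound=4 product=0
t=6: arr=2 -> substrate=2 bound=4 product=0
t=7: arr=0 -> substrate=1 bound=4 product=1
t=8: arr=0 -> substrate=1 bound=4 product=1
t=9: arr=1 -> substrate=0 bound=3 product=4
t=10: arr=3 -> substrate=2 bound=4 product=4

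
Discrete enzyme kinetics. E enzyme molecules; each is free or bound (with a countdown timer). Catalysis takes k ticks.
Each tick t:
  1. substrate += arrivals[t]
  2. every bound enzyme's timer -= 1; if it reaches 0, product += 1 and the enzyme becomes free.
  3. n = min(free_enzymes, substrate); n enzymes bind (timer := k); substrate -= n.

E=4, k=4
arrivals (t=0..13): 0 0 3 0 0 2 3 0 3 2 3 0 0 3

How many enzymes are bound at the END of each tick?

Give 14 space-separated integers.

Answer: 0 0 3 3 3 4 4 4 4 4 4 4 4 4

Derivation:
t=0: arr=0 -> substrate=0 bound=0 product=0
t=1: arr=0 -> substrate=0 bound=0 product=0
t=2: arr=3 -> substrate=0 bound=3 product=0
t=3: arr=0 -> substrate=0 bound=3 product=0
t=4: arr=0 -> substrate=0 bound=3 product=0
t=5: arr=2 -> substrate=1 bound=4 product=0
t=6: arr=3 -> substrate=1 bound=4 product=3
t=7: arr=0 -> substrate=1 bound=4 product=3
t=8: arr=3 -> substrate=4 bound=4 product=3
t=9: arr=2 -> substrate=5 bound=4 product=4
t=10: arr=3 -> substrate=5 bound=4 product=7
t=11: arr=0 -> substrate=5 bound=4 product=7
t=12: arr=0 -> substrate=5 bound=4 product=7
t=13: arr=3 -> substrate=7 bound=4 product=8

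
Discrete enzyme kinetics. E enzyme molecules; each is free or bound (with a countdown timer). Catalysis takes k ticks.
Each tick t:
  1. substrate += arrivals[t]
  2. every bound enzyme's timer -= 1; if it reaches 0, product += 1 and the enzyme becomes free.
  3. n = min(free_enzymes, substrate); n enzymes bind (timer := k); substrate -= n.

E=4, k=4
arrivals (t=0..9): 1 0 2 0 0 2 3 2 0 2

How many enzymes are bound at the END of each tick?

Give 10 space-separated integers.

Answer: 1 1 3 3 2 4 4 4 4 4

Derivation:
t=0: arr=1 -> substrate=0 bound=1 product=0
t=1: arr=0 -> substrate=0 bound=1 product=0
t=2: arr=2 -> substrate=0 bound=3 product=0
t=3: arr=0 -> substrate=0 bound=3 product=0
t=4: arr=0 -> substrate=0 bound=2 product=1
t=5: arr=2 -> substrate=0 bound=4 product=1
t=6: arr=3 -> substrate=1 bound=4 product=3
t=7: arr=2 -> substrate=3 bound=4 product=3
t=8: arr=0 -> substrate=3 bound=4 product=3
t=9: arr=2 -> substrate=3 bound=4 product=5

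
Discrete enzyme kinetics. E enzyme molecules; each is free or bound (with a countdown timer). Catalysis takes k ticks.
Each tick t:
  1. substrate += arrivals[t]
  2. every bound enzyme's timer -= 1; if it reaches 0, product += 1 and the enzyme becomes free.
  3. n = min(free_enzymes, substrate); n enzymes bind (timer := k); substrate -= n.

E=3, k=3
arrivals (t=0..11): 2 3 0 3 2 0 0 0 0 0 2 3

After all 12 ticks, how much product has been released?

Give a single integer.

Answer: 9

Derivation:
t=0: arr=2 -> substrate=0 bound=2 product=0
t=1: arr=3 -> substrate=2 bound=3 product=0
t=2: arr=0 -> substrate=2 bound=3 product=0
t=3: arr=3 -> substrate=3 bound=3 product=2
t=4: arr=2 -> substrate=4 bound=3 product=3
t=5: arr=0 -> substrate=4 bound=3 product=3
t=6: arr=0 -> substrate=2 bound=3 product=5
t=7: arr=0 -> substrate=1 bound=3 product=6
t=8: arr=0 -> substrate=1 bound=3 product=6
t=9: arr=0 -> substrate=0 bound=2 product=8
t=10: arr=2 -> substrate=0 bound=3 product=9
t=11: arr=3 -> substrate=3 bound=3 product=9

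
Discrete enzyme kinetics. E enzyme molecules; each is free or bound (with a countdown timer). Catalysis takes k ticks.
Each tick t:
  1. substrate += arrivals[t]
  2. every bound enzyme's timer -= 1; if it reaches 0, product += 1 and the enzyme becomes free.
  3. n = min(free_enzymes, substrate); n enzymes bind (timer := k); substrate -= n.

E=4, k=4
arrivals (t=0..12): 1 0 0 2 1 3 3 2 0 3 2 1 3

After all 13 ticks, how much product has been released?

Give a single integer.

t=0: arr=1 -> substrate=0 bound=1 product=0
t=1: arr=0 -> substrate=0 bound=1 product=0
t=2: arr=0 -> substrate=0 bound=1 product=0
t=3: arr=2 -> substrate=0 bound=3 product=0
t=4: arr=1 -> substrate=0 bound=3 product=1
t=5: arr=3 -> substrate=2 bound=4 product=1
t=6: arr=3 -> substrate=5 bound=4 product=1
t=7: arr=2 -> substrate=5 bound=4 product=3
t=8: arr=0 -> substrate=4 bound=4 product=4
t=9: arr=3 -> substrate=6 bound=4 product=5
t=10: arr=2 -> substrate=8 bound=4 product=5
t=11: arr=1 -> substrate=7 bound=4 product=7
t=12: arr=3 -> substrate=9 bound=4 product=8

Answer: 8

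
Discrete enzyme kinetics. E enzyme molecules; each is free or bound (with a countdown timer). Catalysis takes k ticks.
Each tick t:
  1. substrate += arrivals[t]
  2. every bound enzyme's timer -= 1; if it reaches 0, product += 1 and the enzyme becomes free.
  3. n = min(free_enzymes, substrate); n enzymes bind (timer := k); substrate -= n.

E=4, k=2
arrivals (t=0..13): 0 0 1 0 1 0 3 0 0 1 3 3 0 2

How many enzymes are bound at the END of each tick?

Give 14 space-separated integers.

t=0: arr=0 -> substrate=0 bound=0 product=0
t=1: arr=0 -> substrate=0 bound=0 product=0
t=2: arr=1 -> substrate=0 bound=1 product=0
t=3: arr=0 -> substrate=0 bound=1 product=0
t=4: arr=1 -> substrate=0 bound=1 product=1
t=5: arr=0 -> substrate=0 bound=1 product=1
t=6: arr=3 -> substrate=0 bound=3 product=2
t=7: arr=0 -> substrate=0 bound=3 product=2
t=8: arr=0 -> substrate=0 bound=0 product=5
t=9: arr=1 -> substrate=0 bound=1 product=5
t=10: arr=3 -> substrate=0 bound=4 product=5
t=11: arr=3 -> substrate=2 bound=4 product=6
t=12: arr=0 -> substrate=0 bound=3 product=9
t=13: arr=2 -> substrate=0 bound=4 product=10

Answer: 0 0 1 1 1 1 3 3 0 1 4 4 3 4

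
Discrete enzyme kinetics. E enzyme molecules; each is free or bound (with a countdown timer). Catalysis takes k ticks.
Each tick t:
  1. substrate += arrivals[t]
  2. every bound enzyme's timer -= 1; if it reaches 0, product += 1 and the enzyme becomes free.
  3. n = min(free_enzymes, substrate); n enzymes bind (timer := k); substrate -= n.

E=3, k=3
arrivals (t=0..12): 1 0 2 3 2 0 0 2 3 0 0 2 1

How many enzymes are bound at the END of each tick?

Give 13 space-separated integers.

Answer: 1 1 3 3 3 3 3 3 3 3 3 3 3

Derivation:
t=0: arr=1 -> substrate=0 bound=1 product=0
t=1: arr=0 -> substrate=0 bound=1 product=0
t=2: arr=2 -> substrate=0 bound=3 product=0
t=3: arr=3 -> substrate=2 bound=3 product=1
t=4: arr=2 -> substrate=4 bound=3 product=1
t=5: arr=0 -> substrate=2 bound=3 product=3
t=6: arr=0 -> substrate=1 bound=3 product=4
t=7: arr=2 -> substrate=3 bound=3 product=4
t=8: arr=3 -> substrate=4 bound=3 product=6
t=9: arr=0 -> substrate=3 bound=3 product=7
t=10: arr=0 -> substrate=3 bound=3 product=7
t=11: arr=2 -> substrate=3 bound=3 product=9
t=12: arr=1 -> substrate=3 bound=3 product=10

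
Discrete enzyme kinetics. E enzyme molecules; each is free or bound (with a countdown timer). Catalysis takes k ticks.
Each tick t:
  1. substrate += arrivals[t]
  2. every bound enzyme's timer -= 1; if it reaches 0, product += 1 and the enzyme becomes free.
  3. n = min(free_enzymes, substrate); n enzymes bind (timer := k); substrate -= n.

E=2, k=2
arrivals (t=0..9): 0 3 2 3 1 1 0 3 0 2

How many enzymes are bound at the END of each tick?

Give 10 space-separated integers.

Answer: 0 2 2 2 2 2 2 2 2 2

Derivation:
t=0: arr=0 -> substrate=0 bound=0 product=0
t=1: arr=3 -> substrate=1 bound=2 product=0
t=2: arr=2 -> substrate=3 bound=2 product=0
t=3: arr=3 -> substrate=4 bound=2 product=2
t=4: arr=1 -> substrate=5 bound=2 product=2
t=5: arr=1 -> substrate=4 bound=2 product=4
t=6: arr=0 -> substrate=4 bound=2 product=4
t=7: arr=3 -> substrate=5 bound=2 product=6
t=8: arr=0 -> substrate=5 bound=2 product=6
t=9: arr=2 -> substrate=5 bound=2 product=8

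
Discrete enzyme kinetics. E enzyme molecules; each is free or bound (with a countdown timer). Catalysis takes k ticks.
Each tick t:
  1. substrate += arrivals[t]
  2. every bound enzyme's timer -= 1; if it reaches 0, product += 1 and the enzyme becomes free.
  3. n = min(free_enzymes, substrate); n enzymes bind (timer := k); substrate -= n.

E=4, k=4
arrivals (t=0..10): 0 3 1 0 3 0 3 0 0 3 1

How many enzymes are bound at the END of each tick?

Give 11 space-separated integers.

t=0: arr=0 -> substrate=0 bound=0 product=0
t=1: arr=3 -> substrate=0 bound=3 product=0
t=2: arr=1 -> substrate=0 bound=4 product=0
t=3: arr=0 -> substrate=0 bound=4 product=0
t=4: arr=3 -> substrate=3 bound=4 product=0
t=5: arr=0 -> substrate=0 bound=4 product=3
t=6: arr=3 -> substrate=2 bound=4 product=4
t=7: arr=0 -> substrate=2 bound=4 product=4
t=8: arr=0 -> substrate=2 bound=4 product=4
t=9: arr=3 -> substrate=2 bound=4 product=7
t=10: arr=1 -> substrate=2 bound=4 product=8

Answer: 0 3 4 4 4 4 4 4 4 4 4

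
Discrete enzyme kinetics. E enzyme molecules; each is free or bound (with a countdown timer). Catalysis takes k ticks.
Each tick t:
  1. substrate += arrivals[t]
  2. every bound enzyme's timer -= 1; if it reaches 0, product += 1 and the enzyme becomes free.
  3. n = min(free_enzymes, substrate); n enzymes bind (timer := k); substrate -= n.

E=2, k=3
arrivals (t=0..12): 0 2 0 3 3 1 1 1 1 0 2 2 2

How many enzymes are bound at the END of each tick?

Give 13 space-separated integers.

t=0: arr=0 -> substrate=0 bound=0 product=0
t=1: arr=2 -> substrate=0 bound=2 product=0
t=2: arr=0 -> substrate=0 bound=2 product=0
t=3: arr=3 -> substrate=3 bound=2 product=0
t=4: arr=3 -> substrate=4 bound=2 product=2
t=5: arr=1 -> substrate=5 bound=2 product=2
t=6: arr=1 -> substrate=6 bound=2 product=2
t=7: arr=1 -> substrate=5 bound=2 product=4
t=8: arr=1 -> substrate=6 bound=2 product=4
t=9: arr=0 -> substrate=6 bound=2 product=4
t=10: arr=2 -> substrate=6 bound=2 product=6
t=11: arr=2 -> substrate=8 bound=2 product=6
t=12: arr=2 -> substrate=10 bound=2 product=6

Answer: 0 2 2 2 2 2 2 2 2 2 2 2 2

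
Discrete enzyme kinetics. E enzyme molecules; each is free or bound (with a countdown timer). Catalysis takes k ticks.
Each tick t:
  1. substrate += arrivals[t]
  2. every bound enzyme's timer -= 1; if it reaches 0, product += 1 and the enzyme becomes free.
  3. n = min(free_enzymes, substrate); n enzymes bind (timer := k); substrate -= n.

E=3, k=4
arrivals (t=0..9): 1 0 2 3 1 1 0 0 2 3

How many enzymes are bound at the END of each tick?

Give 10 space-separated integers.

t=0: arr=1 -> substrate=0 bound=1 product=0
t=1: arr=0 -> substrate=0 bound=1 product=0
t=2: arr=2 -> substrate=0 bound=3 product=0
t=3: arr=3 -> substrate=3 bound=3 product=0
t=4: arr=1 -> substrate=3 bound=3 product=1
t=5: arr=1 -> substrate=4 bound=3 product=1
t=6: arr=0 -> substrate=2 bound=3 product=3
t=7: arr=0 -> substrate=2 bound=3 product=3
t=8: arr=2 -> substrate=3 bound=3 product=4
t=9: arr=3 -> substrate=6 bound=3 product=4

Answer: 1 1 3 3 3 3 3 3 3 3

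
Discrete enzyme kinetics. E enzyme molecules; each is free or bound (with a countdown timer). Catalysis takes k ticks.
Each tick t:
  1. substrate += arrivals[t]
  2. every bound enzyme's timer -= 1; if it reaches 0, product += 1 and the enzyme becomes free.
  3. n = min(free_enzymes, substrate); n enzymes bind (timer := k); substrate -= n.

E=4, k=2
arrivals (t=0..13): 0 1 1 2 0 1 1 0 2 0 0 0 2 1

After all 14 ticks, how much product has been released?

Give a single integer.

t=0: arr=0 -> substrate=0 bound=0 product=0
t=1: arr=1 -> substrate=0 bound=1 product=0
t=2: arr=1 -> substrate=0 bound=2 product=0
t=3: arr=2 -> substrate=0 bound=3 product=1
t=4: arr=0 -> substrate=0 bound=2 product=2
t=5: arr=1 -> substrate=0 bound=1 product=4
t=6: arr=1 -> substrate=0 bound=2 product=4
t=7: arr=0 -> substrate=0 bound=1 product=5
t=8: arr=2 -> substrate=0 bound=2 product=6
t=9: arr=0 -> substrate=0 bound=2 product=6
t=10: arr=0 -> substrate=0 bound=0 product=8
t=11: arr=0 -> substrate=0 bound=0 product=8
t=12: arr=2 -> substrate=0 bound=2 product=8
t=13: arr=1 -> substrate=0 bound=3 product=8

Answer: 8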